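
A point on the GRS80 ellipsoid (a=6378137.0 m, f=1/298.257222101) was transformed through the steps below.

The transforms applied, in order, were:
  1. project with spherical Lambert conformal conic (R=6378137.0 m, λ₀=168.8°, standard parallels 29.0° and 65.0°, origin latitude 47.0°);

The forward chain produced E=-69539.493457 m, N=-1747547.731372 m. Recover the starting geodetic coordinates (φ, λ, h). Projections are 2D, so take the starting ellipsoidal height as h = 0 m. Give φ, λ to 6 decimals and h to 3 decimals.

φ=30.730795°, λ=168.066993°, h=0.000 m

start: E=-69539.4935, N=-1747547.7314 m
→ lcc⁻¹: φ=30.73079500°, λ=168.06699300°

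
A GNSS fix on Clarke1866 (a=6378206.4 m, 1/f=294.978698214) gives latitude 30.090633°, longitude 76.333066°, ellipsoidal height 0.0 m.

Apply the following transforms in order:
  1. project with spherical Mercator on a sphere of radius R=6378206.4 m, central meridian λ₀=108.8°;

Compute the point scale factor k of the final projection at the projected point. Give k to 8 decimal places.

1.15575751

start: φ=30.090633°, λ=76.333066°, h=0.000 m
→ into merc (λ₀=108.8°): φ=30.09063300°, λ−λ₀=-32.46693400°
scale k = 1.15575751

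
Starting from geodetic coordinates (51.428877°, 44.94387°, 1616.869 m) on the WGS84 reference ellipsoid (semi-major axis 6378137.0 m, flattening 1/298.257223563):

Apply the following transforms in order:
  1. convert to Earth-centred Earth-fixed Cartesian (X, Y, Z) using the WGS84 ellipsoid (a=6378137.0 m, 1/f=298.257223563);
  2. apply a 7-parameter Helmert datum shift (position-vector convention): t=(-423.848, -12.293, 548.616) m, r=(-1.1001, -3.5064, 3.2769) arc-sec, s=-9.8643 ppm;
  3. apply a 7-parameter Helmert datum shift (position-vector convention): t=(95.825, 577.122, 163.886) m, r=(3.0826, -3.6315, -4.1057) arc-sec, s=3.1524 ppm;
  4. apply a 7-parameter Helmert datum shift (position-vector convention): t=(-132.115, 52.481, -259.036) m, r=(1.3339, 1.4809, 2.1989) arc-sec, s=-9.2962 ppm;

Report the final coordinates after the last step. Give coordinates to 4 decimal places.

start: φ=51.428877°, λ=44.943870°, h=1616.869 m
→ ECEF (a=6378137.000, f=1/298.257223563): X=2821178.6679, Y=2815656.5219, Z=4964696.8168
→ Helmert 7p (PV): X=2820597.8629, Y=2815687.7523, Z=4965229.4007
→ Helmert 7p (PV): X=2820671.2078, Y=2816143.4013, Z=4965500.6790
→ Helmert 7p (PV): X=2820518.4999, Y=2816167.6613, Z=4965193.4432

X=2820518.4999 m, Y=2816167.6613 m, Z=4965193.4432 m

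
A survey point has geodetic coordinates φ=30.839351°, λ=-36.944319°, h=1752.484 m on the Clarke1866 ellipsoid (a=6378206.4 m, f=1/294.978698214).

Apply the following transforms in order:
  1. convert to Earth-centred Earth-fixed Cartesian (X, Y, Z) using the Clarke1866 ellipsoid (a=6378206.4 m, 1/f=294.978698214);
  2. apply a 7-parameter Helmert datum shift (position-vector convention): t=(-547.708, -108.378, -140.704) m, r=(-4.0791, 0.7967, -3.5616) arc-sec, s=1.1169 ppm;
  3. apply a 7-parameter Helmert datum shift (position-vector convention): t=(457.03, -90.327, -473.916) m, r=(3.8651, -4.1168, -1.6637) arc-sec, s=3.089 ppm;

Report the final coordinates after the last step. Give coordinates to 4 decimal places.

start: φ=30.839351°, λ=-36.944319°, h=1752.484 m
→ ECEF (a=6378206.400, f=1/294.978698214): X=4381932.1229, Y=-3295351.0214, Z=3251336.2519
→ Helmert 7p (PV): X=4381344.9661, Y=-3295474.4448, Z=3251247.4231
→ Helmert 7p (PV): X=4381724.0580, Y=-3295671.2147, Z=3250809.2443

X=4381724.0580 m, Y=-3295671.2147 m, Z=3250809.2443 m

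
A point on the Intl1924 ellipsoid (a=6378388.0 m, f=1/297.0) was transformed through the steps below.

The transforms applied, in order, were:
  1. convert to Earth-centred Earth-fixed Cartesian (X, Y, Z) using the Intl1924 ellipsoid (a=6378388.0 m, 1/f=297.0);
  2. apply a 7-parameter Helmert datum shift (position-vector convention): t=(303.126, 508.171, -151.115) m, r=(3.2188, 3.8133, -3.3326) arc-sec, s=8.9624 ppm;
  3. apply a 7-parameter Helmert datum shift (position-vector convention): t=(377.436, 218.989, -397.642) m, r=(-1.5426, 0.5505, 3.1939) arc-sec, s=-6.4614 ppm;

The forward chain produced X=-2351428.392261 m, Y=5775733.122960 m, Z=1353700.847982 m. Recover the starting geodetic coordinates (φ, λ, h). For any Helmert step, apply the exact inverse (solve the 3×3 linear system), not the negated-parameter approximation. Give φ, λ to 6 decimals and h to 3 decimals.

start: X=-2351428.3923, Y=5775733.1230, Z=1353700.8480 m
→ Helmert⁻¹: X=-2351735.2067, Y=5775577.7402, Z=1354144.1569
→ Helmert⁻¹: X=-2352135.5938, Y=5775000.9397, Z=1354149.5294
→ geod (Bowring, a=6378388.000): φ=12.33263100°, λ=112.16087800°, h=3563.3170 m

φ=12.332631°, λ=112.160878°, h=3563.317 m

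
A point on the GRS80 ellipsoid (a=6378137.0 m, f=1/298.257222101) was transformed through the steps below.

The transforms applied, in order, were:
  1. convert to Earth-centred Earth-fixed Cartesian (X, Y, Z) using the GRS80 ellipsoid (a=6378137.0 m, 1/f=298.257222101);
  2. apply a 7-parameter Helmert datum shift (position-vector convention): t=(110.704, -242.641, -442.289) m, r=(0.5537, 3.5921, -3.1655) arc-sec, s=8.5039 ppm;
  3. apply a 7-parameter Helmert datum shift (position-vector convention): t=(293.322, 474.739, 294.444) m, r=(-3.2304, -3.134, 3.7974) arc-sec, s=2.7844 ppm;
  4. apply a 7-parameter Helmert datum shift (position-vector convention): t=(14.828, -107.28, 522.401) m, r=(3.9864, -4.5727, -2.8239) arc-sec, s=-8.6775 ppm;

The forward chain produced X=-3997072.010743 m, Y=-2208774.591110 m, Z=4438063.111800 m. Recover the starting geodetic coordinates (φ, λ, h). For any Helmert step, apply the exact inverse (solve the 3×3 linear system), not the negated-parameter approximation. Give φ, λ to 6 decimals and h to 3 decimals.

start: X=-3997072.0107, Y=-2208774.5911, Z=4438063.1118 m
→ Helmert⁻¹: X=-3996992.9059, Y=-2208655.4325, Z=4437710.5134
→ Helmert⁻¹: X=-3997248.3459, Y=-2209119.9263, Z=4437429.8503
→ Helmert⁻¹: X=-3997368.4412, Y=-2208907.9353, Z=4437770.7159
→ geod (Bowring, a=6378137.000): φ=44.36963800°, λ=-151.07537600°, h=323.4130 m

φ=44.369638°, λ=-151.075376°, h=323.413 m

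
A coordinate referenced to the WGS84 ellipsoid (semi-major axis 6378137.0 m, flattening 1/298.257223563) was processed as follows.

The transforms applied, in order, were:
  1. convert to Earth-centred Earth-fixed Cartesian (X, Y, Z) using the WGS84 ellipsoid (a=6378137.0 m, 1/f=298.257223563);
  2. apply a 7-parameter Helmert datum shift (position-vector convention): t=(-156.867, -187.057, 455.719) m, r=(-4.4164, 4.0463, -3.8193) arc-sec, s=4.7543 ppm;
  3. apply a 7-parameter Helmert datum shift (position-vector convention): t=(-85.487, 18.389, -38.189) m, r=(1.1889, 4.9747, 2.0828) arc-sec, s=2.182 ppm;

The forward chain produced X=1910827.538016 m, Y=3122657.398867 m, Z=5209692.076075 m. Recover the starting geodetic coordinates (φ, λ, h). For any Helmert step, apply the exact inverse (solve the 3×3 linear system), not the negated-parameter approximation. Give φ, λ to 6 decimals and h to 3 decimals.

start: X=1910827.5380, Y=3122657.3989, Z=5209692.0761 m
→ Helmert⁻¹: X=1910814.7381, Y=3122642.9302, Z=5209746.9838
→ Helmert⁻¹: X=1910802.5053, Y=3122738.9823, Z=5209370.8446
→ geod (Bowring, a=6378137.000): φ=55.08252600°, λ=58.53755600°, h=3321.0810 m

φ=55.082526°, λ=58.537556°, h=3321.081 m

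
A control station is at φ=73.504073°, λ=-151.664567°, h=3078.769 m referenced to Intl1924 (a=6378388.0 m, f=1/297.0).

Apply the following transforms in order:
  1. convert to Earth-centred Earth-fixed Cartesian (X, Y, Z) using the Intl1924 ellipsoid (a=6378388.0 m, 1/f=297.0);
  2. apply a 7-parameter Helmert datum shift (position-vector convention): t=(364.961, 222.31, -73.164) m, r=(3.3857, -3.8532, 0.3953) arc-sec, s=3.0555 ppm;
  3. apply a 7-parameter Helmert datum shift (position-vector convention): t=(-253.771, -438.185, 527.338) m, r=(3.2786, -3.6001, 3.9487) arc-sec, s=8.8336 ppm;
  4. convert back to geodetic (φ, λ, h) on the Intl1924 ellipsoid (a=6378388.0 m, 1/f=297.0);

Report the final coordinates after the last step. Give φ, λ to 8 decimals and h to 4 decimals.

φ=73.50250139°, λ=-151.65354004°, h=3590.6523 m

start: φ=73.504073°, λ=-151.664567°, h=3078.769 m
→ ECEF (a=6378388.000, f=1/297.0): X=-1599842.2946, Y=-862702.9688, Z=6096550.6205
→ Helmert 7p (PV): X=-1599594.4577, Y=-862586.4320, Z=6096452.0373
→ Helmert 7p (PV): X=-1599952.2525, Y=-863159.7640, Z=6096991.5987
→ geod (Bowring, a=6378388.000): φ=73.50250139°, λ=-151.65354004°, h=3590.6523 m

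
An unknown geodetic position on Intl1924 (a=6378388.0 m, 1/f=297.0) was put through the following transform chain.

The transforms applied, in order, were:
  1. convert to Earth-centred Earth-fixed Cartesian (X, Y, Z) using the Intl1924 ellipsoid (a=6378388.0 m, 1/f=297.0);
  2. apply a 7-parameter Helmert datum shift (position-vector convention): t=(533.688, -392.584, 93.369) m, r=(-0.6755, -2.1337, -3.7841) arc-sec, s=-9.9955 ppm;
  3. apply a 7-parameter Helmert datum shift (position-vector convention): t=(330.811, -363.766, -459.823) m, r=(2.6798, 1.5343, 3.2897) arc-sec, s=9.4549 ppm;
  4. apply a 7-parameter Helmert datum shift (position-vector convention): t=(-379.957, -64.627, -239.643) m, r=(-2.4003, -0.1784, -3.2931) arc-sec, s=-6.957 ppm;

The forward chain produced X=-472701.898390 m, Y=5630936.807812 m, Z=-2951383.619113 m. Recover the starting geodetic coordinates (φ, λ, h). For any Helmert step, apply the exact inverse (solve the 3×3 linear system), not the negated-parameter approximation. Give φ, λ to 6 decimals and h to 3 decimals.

start: X=-472701.8984, Y=5630936.8078, Z=-2951383.6191 m
→ Helmert⁻¹: X=-472417.6820, Y=5631067.4095, Z=-2951098.5701
→ Helmert⁻¹: X=-472632.2607, Y=5631347.1339, Z=-2950687.5277
→ Helmert⁻¹: X=-473304.5226, Y=5631796.9910, Z=-2950787.0518
→ geod (Bowring, a=6378388.000): φ=-27.72836300°, λ=94.80393300°, h=1832.4620 m

φ=-27.728363°, λ=94.803933°, h=1832.462 m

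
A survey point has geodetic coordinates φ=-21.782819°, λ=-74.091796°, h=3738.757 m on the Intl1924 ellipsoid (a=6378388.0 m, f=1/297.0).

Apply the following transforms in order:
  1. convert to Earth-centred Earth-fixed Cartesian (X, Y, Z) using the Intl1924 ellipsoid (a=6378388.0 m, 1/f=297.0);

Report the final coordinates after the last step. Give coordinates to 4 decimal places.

start: φ=-21.782819°, λ=-74.091796°, h=3738.757 m
→ ECEF (a=6378388.000, f=1/297.0): X=1625166.7722, Y=-5702093.3571, Z=-2353516.3474

X=1625166.7722 m, Y=-5702093.3571 m, Z=-2353516.3474 m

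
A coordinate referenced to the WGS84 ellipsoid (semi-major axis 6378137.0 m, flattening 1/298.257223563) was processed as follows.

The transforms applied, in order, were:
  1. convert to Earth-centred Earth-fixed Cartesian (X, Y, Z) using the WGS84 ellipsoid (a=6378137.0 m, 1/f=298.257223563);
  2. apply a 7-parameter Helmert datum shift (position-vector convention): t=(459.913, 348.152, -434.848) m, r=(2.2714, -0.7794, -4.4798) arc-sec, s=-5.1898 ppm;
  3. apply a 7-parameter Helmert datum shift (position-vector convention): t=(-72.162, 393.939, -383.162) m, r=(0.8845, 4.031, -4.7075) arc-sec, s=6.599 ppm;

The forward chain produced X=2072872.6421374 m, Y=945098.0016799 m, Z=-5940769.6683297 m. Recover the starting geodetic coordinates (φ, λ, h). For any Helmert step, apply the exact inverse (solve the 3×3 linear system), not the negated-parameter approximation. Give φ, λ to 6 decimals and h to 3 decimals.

φ=-69.149981°, λ=24.496522°, h=2115.477 m

start: X=2072872.6421, Y=945098.0017, Z=-5940769.6683 m
→ Helmert⁻¹: X=2073025.6544, Y=944719.6674, Z=-5940310.8443
→ Helmert⁻¹: X=2072533.5427, Y=944356.0184, Z=-5939925.0539
→ geod (Bowring, a=6378137.000): φ=-69.14998100°, λ=24.49652200°, h=2115.4770 m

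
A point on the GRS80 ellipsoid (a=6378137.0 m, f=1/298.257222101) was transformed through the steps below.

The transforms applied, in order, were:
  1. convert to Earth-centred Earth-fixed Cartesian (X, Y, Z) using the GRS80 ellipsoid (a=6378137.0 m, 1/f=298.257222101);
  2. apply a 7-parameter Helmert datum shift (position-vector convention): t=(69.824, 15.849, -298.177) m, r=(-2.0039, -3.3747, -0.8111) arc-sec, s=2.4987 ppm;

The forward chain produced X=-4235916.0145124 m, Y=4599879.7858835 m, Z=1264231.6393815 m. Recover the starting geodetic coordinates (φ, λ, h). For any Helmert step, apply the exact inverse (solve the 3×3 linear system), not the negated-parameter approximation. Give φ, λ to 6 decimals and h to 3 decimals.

φ=11.508300°, λ=132.641939°, h=2453.170 m

start: X=-4235916.0145, Y=4599879.7859, Z=1264231.6394 m
→ Helmert⁻¹: X=-4235972.6513, Y=4599823.4998, Z=1264640.6496
→ geod (Bowring, a=6378137.000): φ=11.50830000°, λ=132.64193900°, h=2453.1700 m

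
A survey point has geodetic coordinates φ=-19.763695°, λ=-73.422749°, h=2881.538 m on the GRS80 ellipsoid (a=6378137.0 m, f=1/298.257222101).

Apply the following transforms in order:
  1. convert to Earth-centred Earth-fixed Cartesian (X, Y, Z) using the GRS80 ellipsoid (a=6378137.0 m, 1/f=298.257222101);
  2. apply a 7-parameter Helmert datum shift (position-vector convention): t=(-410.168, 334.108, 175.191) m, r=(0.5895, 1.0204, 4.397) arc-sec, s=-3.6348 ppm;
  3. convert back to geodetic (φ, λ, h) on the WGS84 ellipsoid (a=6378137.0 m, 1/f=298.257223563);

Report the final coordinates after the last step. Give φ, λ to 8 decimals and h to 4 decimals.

start: φ=-19.763695°, λ=-73.422749°, h=2881.538 m
→ ECEF (a=6378137.000, f=1/298.257222101): X=1713971.0862, Y=-5757750.7418, Z=-2144070.7645
→ Helmert 7p (PV): X=1713666.8205, Y=-5757353.0408, Z=-2143912.7148
→ geod (Bowring, a=6378137.000): φ=-19.76378081°, λ=-73.42444825°, h=2387.6832 m

φ=-19.76378081°, λ=-73.42444825°, h=2387.6832 m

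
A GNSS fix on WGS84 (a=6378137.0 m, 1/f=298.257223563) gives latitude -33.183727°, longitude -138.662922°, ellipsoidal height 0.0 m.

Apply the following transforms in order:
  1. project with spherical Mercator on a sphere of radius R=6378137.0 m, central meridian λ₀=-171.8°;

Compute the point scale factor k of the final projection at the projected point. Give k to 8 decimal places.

1.19485762

start: φ=-33.183727°, λ=-138.662922°, h=0.000 m
→ into merc (λ₀=-171.8°): φ=-33.18372700°, λ−λ₀=33.13707800°
scale k = 1.19485762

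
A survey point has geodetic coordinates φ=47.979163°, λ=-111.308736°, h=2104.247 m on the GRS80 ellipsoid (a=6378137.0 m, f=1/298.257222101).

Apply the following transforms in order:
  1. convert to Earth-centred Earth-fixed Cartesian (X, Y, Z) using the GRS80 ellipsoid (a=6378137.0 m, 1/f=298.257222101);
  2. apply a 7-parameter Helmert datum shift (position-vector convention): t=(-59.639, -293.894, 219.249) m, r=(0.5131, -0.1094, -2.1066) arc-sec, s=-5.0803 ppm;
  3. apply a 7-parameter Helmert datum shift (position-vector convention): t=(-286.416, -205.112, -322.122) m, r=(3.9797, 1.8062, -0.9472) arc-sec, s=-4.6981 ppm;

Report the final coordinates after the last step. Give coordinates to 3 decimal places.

start: φ=47.979163°, λ=-111.308736°, h=2104.247 m
→ ECEF (a=6378137.000, f=1/298.257222101): X=-1554904.5771, Y=-3986327.9967, Z=4716888.9774
→ Helmert 7p (PV): X=-1554999.5310, Y=-3986597.4922, Z=4717073.5223
→ Helmert 7p (PV): X=-1555255.6426, Y=-3986867.7454, Z=4716665.9380

X=-1555255.643 m, Y=-3986867.745 m, Z=4716665.938 m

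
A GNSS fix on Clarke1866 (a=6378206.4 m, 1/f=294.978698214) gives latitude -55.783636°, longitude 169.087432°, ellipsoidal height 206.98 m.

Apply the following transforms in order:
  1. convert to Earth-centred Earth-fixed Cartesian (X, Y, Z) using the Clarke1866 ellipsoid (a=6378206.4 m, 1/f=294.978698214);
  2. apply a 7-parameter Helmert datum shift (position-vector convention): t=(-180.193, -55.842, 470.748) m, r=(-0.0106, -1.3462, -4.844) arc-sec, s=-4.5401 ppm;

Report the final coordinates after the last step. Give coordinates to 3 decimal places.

X=-3530141.319 m, Y=680602.901 m, Z=-5250431.713 m

start: φ=-55.783636°, λ=169.087432°, h=206.980 m
→ ECEF (a=6378206.400, f=1/294.978698214): X=-3530027.4055, Y=680579.2027, Z=-5250903.2268
→ Helmert 7p (PV): X=-3530141.3187, Y=680602.9011, Z=-5250431.7129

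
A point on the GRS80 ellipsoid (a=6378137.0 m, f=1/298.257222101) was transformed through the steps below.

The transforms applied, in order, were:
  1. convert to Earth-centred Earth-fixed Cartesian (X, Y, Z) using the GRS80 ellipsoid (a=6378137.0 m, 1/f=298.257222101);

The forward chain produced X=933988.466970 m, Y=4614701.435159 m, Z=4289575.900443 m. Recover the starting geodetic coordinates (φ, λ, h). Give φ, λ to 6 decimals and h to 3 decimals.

φ=42.527420°, λ=78.558231°, h=911.301 m

start: X=933988.4670, Y=4614701.4352, Z=4289575.9004 m
→ geod (Bowring, a=6378137.000): φ=42.52742000°, λ=78.55823100°, h=911.3010 m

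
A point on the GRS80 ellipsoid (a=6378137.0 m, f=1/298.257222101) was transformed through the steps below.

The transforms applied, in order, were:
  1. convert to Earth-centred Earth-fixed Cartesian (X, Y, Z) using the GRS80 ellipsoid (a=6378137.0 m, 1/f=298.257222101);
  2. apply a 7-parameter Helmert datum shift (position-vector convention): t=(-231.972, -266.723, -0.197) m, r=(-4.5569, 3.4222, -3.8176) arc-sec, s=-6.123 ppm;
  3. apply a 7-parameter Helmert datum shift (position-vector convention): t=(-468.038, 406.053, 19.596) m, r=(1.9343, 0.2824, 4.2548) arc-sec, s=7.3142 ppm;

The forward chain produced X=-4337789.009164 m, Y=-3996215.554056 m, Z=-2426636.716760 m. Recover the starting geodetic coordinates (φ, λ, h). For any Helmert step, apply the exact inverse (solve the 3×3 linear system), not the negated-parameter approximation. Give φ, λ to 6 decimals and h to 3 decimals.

start: X=-4337789.0092, Y=-3996215.5541, Z=-2426636.7168 m
→ Helmert⁻¹: X=-4337368.3648, Y=-3996525.6607, Z=-2426607.0238
→ Helmert⁻¹: X=-4337048.7211, Y=-3996310.0645, Z=-2426781.9306
→ geod (Bowring, a=6378137.000): φ=-22.50255100°, λ=-137.34143500°, h=2257.4130 m

φ=-22.502551°, λ=-137.341435°, h=2257.413 m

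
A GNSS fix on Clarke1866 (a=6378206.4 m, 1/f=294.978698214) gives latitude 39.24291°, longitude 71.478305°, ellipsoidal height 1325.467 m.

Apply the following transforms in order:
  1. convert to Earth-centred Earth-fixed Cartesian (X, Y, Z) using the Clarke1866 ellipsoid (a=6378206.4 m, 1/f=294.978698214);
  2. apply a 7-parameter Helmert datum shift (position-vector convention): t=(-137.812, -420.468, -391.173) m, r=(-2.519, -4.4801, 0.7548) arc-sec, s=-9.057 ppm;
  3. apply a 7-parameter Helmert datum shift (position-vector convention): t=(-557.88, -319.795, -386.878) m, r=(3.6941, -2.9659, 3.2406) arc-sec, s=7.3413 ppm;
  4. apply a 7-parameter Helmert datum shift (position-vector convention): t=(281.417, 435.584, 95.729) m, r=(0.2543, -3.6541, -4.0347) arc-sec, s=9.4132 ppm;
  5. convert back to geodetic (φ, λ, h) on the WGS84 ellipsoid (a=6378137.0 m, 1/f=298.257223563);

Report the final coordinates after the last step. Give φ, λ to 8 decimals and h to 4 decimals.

φ=39.23980421°, λ=71.48399260°, h=592.0959 m

start: φ=39.242910°, λ=71.478305°, h=1325.467 m
→ ECEF (a=6378206.400, f=1/294.978698214): X=1571630.4143, Y=4691204.2266, Z=4013880.4081
→ Helmert 7p (PV): X=1571374.0201, Y=4690796.0404, Z=4013429.7265
→ Helmert 7p (PV): X=1570696.2691, Y=4690463.4907, Z=4013178.9179
→ Helmert 7p (PV): X=1571013.1249, Y=4690907.5548, Z=4013346.0326
→ geod (Bowring, a=6378137.000): φ=39.23980421°, λ=71.48399260°, h=592.0959 m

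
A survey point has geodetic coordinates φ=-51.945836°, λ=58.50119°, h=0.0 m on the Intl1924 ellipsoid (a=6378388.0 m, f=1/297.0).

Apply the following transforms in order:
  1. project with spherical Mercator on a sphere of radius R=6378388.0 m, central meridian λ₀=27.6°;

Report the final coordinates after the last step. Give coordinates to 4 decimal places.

start: φ=-51.945836°, λ=58.501190°, h=0.000 m
→ merc (R=6378388.0, λ₀=27.6°): E=3440040.1069, N=-6790605.0487

E=3440040.1069 m, N=-6790605.0487 m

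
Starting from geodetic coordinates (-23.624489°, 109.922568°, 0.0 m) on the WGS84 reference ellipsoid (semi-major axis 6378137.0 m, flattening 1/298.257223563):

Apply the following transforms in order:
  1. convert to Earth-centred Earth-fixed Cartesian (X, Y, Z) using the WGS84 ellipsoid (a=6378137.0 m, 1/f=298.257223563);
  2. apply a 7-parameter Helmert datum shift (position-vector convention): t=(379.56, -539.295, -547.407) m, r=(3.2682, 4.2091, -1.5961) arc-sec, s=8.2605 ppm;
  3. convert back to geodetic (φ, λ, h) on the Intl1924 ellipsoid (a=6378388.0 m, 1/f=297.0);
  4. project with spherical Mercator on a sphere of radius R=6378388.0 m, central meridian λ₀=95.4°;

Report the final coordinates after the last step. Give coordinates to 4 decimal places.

start: φ=-23.624489°, λ=109.922568°, h=0.000 m
→ ECEF (a=6378137.000, f=1/298.257223563): X=-1992275.5962, Y=5496834.7531, Z=-2540233.9830
→ Helmert 7p (PV): X=-1991921.7951, Y=5496396.5308, Z=-2540674.6220
→ geod (Bowring, a=6378388.000): φ=-23.63066592°, λ=109.92077153°, h=-547.6682 m
→ merc (R=6378388.0, λ₀=95.4°): E=1616508.5054, N=-2708573.8787

E=1616508.5054 m, N=-2708573.8787 m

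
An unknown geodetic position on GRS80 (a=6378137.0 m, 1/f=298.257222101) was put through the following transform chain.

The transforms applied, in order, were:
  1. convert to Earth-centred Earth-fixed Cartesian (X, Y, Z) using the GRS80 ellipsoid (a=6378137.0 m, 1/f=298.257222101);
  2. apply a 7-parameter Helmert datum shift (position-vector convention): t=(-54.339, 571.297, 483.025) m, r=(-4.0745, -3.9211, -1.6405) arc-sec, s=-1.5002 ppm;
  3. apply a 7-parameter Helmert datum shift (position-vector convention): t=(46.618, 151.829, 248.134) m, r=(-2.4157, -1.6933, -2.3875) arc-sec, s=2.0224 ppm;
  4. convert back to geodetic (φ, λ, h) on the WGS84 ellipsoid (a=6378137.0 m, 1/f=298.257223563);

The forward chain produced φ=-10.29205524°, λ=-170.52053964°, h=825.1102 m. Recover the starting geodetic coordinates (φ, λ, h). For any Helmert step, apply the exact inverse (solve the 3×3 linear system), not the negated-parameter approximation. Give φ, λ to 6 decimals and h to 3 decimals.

start: φ=-10.292055°, λ=-170.520540°, h=825.110 m
→ ECEF (a=6378137.000, f=1/298.257223563): X=-6191279.8948, Y=-1033783.4378, Z=-1132194.6269
→ Helmert⁻¹: X=-6191311.3194, Y=-1033991.5775, Z=-1132401.7538
→ Helmert⁻¹: X=-6191279.5744, Y=-1034591.2913, Z=-1132789.2190
→ geod (Bowring, a=6378137.000): φ=-10.29712900°, λ=-170.51326600°, h=1062.0150 m

φ=-10.297129°, λ=-170.513266°, h=1062.015 m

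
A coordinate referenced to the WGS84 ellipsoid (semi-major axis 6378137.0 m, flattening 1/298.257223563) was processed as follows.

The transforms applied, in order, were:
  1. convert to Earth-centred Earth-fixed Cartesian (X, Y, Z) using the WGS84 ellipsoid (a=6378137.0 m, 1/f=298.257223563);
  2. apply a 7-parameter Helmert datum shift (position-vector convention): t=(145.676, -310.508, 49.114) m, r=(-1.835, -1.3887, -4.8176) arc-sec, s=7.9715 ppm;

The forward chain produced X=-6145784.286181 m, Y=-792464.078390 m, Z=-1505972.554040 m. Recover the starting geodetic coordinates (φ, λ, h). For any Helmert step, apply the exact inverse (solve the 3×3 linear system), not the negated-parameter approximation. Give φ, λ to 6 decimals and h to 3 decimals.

φ=-13.748208°, λ=-172.654392°, h=162.130 m

start: X=-6145784.2862, Y=-792464.0784, Z=-1505972.5540 m
→ Helmert⁻¹: X=-6145872.6047, Y=-792277.4035, Z=-1505975.3335
→ geod (Bowring, a=6378137.000): φ=-13.74820800°, λ=-172.65439200°, h=162.1300 m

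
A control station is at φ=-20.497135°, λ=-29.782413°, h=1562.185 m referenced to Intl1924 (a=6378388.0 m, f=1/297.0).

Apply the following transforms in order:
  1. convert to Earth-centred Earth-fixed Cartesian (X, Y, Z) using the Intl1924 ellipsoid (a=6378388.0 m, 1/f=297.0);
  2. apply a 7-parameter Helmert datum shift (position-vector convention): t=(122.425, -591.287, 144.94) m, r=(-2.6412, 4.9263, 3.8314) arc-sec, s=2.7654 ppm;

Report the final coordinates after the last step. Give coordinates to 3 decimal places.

X=5188984.277 m, Y=-2970096.550 m, Z=-2219853.993 m

start: φ=-20.497135°, λ=-29.782413°, h=1562.185 m
→ ECEF (a=6378388.000, f=1/297.0): X=5188845.3613, Y=-2969565.0089, Z=-2219906.8912
→ Helmert 7p (PV): X=5188984.2768, Y=-2970096.5499, Z=-2219853.9926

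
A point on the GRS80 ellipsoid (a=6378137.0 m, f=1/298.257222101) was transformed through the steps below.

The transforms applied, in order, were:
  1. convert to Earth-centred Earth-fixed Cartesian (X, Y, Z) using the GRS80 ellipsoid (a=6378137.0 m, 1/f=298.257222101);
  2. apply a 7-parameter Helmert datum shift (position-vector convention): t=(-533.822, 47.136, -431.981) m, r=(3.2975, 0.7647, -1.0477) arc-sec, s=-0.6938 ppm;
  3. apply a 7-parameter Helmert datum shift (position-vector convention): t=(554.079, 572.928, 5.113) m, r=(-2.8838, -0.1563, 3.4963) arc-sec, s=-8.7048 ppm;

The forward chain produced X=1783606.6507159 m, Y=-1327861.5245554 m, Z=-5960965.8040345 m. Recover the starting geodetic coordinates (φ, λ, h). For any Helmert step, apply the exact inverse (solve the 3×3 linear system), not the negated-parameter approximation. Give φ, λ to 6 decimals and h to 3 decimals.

start: X=1783606.6507, Y=-1327861.5246, Z=-5960965.8040 m
→ Helmert⁻¹: X=1783041.0589, Y=-1328392.8982, Z=-5961042.7300
→ Helmert⁻¹: X=1783604.9646, Y=-1328527.1866, Z=-5960587.0332
→ geod (Bowring, a=6378137.000): φ=-69.66414000°, λ=-36.68077000°, h=2628.9910 m

φ=-69.664140°, λ=-36.680770°, h=2628.991 m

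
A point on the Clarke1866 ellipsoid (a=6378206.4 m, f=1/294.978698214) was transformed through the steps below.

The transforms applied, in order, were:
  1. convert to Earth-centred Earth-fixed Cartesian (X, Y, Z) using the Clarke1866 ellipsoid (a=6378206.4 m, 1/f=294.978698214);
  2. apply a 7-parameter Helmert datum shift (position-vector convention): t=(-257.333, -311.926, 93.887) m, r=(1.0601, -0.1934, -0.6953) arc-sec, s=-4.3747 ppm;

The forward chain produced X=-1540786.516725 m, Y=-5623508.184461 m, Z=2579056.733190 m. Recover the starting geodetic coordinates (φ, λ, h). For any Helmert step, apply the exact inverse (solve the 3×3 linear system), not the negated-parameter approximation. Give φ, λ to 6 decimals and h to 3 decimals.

φ=24.005832°, λ=-105.320641°, h=687.965 m

start: X=-1540786.5167, Y=-5623508.1845, Z=2579056.7332 m
→ Helmert⁻¹: X=-1540514.5496, Y=-5623212.7965, Z=2579004.4734
→ geod (Bowring, a=6378206.400): φ=24.00583200°, λ=-105.32064100°, h=687.9650 m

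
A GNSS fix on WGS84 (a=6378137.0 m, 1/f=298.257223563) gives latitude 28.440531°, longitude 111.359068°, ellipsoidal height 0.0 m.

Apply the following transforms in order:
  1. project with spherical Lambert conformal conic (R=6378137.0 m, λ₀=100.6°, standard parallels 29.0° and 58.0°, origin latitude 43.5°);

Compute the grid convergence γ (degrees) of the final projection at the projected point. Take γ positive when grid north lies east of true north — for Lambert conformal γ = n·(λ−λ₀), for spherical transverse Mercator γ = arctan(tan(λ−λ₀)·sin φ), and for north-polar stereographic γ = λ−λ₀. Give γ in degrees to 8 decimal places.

start: φ=28.440531°, λ=111.359068°, h=0.000 m
→ into lcc (λ₀=100.6°): φ=28.44053100°, λ−λ₀=10.75906800°
convergence γ = 7.48843953°

7.48843953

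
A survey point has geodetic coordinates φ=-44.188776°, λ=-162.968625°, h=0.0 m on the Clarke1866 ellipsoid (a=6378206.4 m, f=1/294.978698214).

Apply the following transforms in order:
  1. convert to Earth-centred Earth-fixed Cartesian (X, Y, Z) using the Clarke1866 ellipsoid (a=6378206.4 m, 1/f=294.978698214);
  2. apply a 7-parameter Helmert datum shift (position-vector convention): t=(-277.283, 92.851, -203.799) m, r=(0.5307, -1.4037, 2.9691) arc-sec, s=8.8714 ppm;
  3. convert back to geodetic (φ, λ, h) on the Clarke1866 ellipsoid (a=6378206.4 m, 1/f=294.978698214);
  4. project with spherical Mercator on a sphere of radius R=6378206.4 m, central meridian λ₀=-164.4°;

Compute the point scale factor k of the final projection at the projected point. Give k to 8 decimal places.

start: φ=-44.188776°, λ=-162.968625°, h=0.000 m
→ ECEF (a=6378206.400, f=1/294.978698214): X=-4380110.7890, Y=-1341757.4257, Z=-4422953.6520
→ Helmert 7p (PV): X=-4380377.5156, Y=-1341728.1485, Z=-4423229.9494
→ geod (Bowring, a=6378206.400): φ=-44.18901297°, λ=-162.96995215°, h=369.3062 m
→ into merc (λ₀=-164.4°): φ=-44.18901297°, λ−λ₀=1.43004785°
scale k = 1.39461401

1.39461401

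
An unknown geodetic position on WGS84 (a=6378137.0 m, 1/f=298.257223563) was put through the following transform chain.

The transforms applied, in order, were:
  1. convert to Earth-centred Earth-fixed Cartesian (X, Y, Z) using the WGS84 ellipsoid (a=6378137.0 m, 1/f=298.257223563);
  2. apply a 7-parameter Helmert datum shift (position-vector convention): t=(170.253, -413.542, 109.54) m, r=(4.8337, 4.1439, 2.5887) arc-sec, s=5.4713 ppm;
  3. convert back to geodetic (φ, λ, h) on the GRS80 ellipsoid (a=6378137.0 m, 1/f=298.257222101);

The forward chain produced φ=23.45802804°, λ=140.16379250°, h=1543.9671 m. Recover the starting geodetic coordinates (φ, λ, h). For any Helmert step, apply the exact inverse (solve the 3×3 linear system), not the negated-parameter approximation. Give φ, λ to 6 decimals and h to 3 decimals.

φ=23.453948°, λ=140.160907°, h=1827.951 m

start: φ=23.458028°, λ=140.163792°, h=1543.967 m
→ ECEF (a=6378137.000, f=1/298.257222101): X=-4496328.9261, Y=3751016.3973, Z=2523947.1461
→ Helmert⁻¹: X=-4496478.1950, Y=3751524.9870, Z=2523645.5475
→ geod (Bowring, a=6378137.000): φ=23.45394800°, λ=140.16090700°, h=1827.9510 m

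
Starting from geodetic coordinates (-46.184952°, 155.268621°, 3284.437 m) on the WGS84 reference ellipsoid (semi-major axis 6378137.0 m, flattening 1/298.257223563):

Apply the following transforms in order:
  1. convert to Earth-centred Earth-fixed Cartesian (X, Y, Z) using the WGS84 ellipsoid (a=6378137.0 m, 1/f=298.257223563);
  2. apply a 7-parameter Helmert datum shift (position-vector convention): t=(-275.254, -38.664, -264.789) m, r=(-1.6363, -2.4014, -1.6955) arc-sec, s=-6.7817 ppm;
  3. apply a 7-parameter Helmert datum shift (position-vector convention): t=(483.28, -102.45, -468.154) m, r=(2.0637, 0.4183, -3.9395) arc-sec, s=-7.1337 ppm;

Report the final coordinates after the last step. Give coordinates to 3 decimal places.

X=-4019487.836 m, Y=1851543.171 m, Z=-4582578.402 m

start: φ=-46.184952°, λ=155.268621°, h=3284.437 m
→ ECEF (a=6378137.000, f=1/298.257223563): X=-4019846.4344, Y=1851590.7317, Z=-4581874.4083
→ Helmert 7p (PV): X=-4020025.8637, Y=1851536.2059, Z=-4582169.6130
→ Helmert 7p (PV): X=-4019487.8359, Y=1851543.1712, Z=-4582578.4020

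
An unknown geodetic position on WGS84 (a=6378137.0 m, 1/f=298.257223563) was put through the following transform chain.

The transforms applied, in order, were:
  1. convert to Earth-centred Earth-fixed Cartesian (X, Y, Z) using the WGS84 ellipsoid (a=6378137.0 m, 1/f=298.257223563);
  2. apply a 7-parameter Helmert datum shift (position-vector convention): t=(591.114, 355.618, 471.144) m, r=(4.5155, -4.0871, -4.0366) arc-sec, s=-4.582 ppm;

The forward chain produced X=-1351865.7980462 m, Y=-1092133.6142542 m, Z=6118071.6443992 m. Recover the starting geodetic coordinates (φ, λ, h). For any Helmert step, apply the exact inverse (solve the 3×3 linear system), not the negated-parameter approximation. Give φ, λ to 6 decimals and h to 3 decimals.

start: X=-1351865.7980, Y=-1092133.6143, Z=6118071.6444 m
→ Helmert⁻¹: X=-1352320.5103, Y=-1092386.7762, Z=6117679.2416
→ geod (Bowring, a=6378137.000): φ=74.23773200°, λ=-141.06917700°, h=1537.7740 m

φ=74.237732°, λ=-141.069177°, h=1537.774 m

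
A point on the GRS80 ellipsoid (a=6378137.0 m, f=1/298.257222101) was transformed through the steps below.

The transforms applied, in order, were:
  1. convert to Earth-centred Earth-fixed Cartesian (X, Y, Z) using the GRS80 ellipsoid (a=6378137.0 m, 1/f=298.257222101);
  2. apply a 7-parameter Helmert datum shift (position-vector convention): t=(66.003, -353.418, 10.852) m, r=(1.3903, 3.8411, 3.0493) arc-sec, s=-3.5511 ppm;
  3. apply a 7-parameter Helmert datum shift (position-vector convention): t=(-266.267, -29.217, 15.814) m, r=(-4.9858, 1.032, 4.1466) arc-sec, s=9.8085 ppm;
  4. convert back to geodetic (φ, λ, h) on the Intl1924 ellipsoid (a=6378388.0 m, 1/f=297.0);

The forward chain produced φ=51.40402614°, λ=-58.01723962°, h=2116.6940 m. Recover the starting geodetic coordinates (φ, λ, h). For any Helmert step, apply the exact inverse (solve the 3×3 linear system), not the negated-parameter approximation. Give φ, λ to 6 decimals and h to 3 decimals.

φ=51.404481°, λ=-58.015974°, h=2114.927 m

start: φ=51.404026°, λ=-58.017240°, h=2116.694 m
→ ECEF (a=6378388.000, f=1/297.0): X=2112571.1910, Y=-3383085.2985, Z=4963459.7233
→ Helmert⁻¹: X=2112723.8884, Y=-3383185.3445, Z=4963324.0185
→ Helmert⁻¹: X=2112522.9485, Y=-3382841.7146, Z=4963392.9332
→ geod (Bowring, a=6378137.000): φ=51.40448100°, λ=-58.01597400°, h=2114.9270 m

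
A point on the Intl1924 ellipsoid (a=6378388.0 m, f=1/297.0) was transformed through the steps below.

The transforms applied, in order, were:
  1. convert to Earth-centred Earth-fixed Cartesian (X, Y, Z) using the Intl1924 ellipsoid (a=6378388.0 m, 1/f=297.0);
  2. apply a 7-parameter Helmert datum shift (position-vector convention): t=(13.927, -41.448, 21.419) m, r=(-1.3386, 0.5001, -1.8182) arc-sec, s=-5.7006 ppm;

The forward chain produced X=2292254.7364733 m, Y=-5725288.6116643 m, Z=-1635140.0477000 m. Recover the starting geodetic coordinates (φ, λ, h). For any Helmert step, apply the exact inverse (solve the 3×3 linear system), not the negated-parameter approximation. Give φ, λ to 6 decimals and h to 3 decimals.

start: X=2292254.7365, Y=-5725288.6117, Z=-1635140.0477 m
→ Helmert⁻¹: X=2292308.3087, Y=-5725248.9828, Z=-1635202.3856
→ geod (Bowring, a=6378388.000): φ=-14.94619100°, λ=-68.17953800°, h=3236.2620 m

φ=-14.946191°, λ=-68.179538°, h=3236.262 m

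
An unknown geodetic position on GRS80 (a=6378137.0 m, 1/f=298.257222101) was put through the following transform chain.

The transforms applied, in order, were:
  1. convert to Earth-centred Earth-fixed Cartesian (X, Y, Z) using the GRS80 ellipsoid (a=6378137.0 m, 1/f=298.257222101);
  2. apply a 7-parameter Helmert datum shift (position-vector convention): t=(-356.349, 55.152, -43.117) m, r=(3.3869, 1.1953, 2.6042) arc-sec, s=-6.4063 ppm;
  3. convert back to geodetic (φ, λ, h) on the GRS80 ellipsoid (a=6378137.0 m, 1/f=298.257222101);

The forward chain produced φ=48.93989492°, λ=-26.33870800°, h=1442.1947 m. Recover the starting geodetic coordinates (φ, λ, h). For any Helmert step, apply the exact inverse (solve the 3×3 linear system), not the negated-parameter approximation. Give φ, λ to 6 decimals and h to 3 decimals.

start: φ=48.939895°, λ=-26.338708°, h=1442.195 m
→ ECEF (a=6378137.000, f=1/298.257222101): X=3762573.1056, Y=-1862743.3391, Z=4787258.2943
→ Helmert⁻¹: X=3762902.2999, Y=-1862779.3238, Z=4787384.4734
→ geod (Bowring, a=6378137.000): φ=48.93853200°, λ=-26.33715500°, h=1741.6100 m

φ=48.938532°, λ=-26.337155°, h=1741.610 m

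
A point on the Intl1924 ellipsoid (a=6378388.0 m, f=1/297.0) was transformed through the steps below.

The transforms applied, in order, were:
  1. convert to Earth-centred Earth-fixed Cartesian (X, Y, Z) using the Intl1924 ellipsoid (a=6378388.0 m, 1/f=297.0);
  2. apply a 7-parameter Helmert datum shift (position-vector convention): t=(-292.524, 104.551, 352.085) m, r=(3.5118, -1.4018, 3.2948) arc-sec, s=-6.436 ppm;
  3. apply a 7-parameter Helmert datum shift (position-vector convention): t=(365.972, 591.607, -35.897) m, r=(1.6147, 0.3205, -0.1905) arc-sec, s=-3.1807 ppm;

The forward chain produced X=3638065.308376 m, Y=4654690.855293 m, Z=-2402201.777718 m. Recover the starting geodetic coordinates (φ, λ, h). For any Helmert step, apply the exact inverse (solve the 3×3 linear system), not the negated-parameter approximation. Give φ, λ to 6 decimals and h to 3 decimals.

start: X=3638065.3084, Y=4654690.8553, Z=-2402201.7777 m
→ Helmert⁻¹: X=3637710.3411, Y=4654098.6062, Z=-2402204.3026
→ Helmert⁻¹: X=3638084.2907, Y=4653924.9878, Z=-2402675.8116
→ geod (Bowring, a=6378388.000): φ=-22.26865300°, λ=51.98441100°, h=1783.3770 m

φ=-22.268653°, λ=51.984411°, h=1783.377 m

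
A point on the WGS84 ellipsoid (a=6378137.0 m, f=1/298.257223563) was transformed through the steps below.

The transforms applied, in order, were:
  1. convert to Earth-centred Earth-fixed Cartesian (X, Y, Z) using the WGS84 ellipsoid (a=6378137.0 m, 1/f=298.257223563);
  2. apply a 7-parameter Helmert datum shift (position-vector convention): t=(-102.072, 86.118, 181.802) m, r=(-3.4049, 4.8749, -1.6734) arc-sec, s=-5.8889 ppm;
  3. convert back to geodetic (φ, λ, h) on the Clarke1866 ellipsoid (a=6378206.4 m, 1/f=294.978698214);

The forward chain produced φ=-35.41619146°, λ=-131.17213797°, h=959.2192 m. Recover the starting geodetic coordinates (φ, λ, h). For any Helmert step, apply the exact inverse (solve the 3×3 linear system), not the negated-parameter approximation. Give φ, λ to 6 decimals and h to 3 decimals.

φ=-35.417122°, λ=-131.169923°, h=1090.410 m

start: φ=-35.416191°, λ=-131.172138°, h=959.219 m
→ ECEF (a=6378206.400, f=1/294.978698214): X=-3426382.0354, Y=-3917767.0977, Z=-3675960.9596
→ Helmert⁻¹: X=-3426181.4690, Y=-3917843.3974, Z=-3676310.0587
→ geod (Bowring, a=6378137.000): φ=-35.41712200°, λ=-131.16992300°, h=1090.4100 m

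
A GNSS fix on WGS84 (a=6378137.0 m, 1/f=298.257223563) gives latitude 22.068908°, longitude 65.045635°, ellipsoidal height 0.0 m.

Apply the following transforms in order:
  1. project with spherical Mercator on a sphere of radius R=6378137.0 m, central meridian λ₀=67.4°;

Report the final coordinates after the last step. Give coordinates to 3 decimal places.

E=-262086.713 m, N=2519800.476 m

start: φ=22.068908°, λ=65.045635°, h=0.000 m
→ merc (R=6378137.0, λ₀=67.4°): E=-262086.7129, N=2519800.4756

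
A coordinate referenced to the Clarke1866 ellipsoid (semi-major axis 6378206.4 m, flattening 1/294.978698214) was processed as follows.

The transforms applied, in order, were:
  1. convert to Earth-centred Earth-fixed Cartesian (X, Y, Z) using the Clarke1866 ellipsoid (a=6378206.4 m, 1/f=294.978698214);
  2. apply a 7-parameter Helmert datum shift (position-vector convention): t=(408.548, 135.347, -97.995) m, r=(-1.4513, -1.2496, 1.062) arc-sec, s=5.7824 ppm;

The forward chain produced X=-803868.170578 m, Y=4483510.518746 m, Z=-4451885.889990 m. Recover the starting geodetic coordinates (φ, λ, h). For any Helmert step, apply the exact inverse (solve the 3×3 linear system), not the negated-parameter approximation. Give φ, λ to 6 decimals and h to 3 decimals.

start: X=-803868.1706, Y=4483510.5187, Z=-4451885.8900 m
→ Helmert⁻¹: X=-804275.9538, Y=4483384.7110, Z=-4451725.7351
→ geod (Bowring, a=6378206.400): φ=-44.53783400°, λ=100.17013600°, h=1486.6260 m

φ=-44.537834°, λ=100.170136°, h=1486.626 m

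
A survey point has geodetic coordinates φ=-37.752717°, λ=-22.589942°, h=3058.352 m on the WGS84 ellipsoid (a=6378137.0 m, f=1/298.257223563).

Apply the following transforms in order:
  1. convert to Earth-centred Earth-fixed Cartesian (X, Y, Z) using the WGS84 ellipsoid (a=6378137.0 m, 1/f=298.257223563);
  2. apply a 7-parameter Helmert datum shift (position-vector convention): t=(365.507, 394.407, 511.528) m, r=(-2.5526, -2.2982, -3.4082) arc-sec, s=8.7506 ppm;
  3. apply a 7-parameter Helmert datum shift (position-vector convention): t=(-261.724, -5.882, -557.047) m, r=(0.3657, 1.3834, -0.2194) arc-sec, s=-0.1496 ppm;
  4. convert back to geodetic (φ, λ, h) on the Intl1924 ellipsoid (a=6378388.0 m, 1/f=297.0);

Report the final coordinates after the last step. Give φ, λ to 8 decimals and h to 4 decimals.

φ=-37.75366119°, λ=-22.58678533°, h=2881.8169 m

start: φ=-37.752717°, λ=-22.589942°, h=3058.352 m
→ ECEF (a=6378137.000, f=1/298.257223563): X=4664120.6240, Y=-1940525.4679, Z=-3885651.5589
→ Helmert 7p (PV): X=4664538.1747, Y=-1940273.1963, Z=-3885098.0497
→ Helmert 7p (PV): X=4664247.6320, Y=-1940276.8615, Z=-3885689.2402
→ geod (Bowring, a=6378388.000): φ=-37.75366119°, λ=-22.58678533°, h=2881.8169 m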